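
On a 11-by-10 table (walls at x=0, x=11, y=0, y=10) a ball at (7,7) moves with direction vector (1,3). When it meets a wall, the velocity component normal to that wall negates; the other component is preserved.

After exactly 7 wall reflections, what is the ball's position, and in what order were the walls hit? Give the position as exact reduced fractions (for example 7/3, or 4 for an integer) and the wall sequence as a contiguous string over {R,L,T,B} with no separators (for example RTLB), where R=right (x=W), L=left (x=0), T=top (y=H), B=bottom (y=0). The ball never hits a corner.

1. t=1 → T at (8,10); v=(1,-3)
2. t=3 → R at (11,1); v=(-1,-3)
3. t=1/3 → B at (32/3,0); v=(-1,3)
4. t=10/3 → T at (22/3,10); v=(-1,-3)
5. t=10/3 → B at (4,0); v=(-1,3)
6. t=10/3 → T at (2/3,10); v=(-1,-3)
7. t=2/3 → L at (0,8); v=(1,-3)

Final position: (0,8)
Wall sequence: TRBTBTL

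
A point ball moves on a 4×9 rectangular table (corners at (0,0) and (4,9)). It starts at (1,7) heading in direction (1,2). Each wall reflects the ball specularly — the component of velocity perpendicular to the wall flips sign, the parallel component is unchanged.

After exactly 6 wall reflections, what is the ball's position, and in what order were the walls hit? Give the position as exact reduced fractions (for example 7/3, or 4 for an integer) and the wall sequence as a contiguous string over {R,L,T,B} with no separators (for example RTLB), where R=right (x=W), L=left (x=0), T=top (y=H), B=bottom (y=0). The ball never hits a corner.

Final position: (4,7)
Wall sequence: TRBLTR

1. t=1 → T at (2,9); v=(1,-2)
2. t=2 → R at (4,5); v=(-1,-2)
3. t=5/2 → B at (3/2,0); v=(-1,2)
4. t=3/2 → L at (0,3); v=(1,2)
5. t=3 → T at (3,9); v=(1,-2)
6. t=1 → R at (4,7); v=(-1,-2)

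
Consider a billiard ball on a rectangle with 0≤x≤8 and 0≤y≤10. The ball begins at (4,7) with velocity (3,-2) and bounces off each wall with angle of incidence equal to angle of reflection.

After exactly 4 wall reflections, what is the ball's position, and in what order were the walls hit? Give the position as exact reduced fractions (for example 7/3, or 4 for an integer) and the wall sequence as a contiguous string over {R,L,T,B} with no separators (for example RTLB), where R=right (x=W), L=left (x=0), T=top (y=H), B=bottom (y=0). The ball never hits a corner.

1. t=4/3 → R at (8,13/3); v=(-3,-2)
2. t=13/6 → B at (3/2,0); v=(-3,2)
3. t=1/2 → L at (0,1); v=(3,2)
4. t=8/3 → R at (8,19/3); v=(-3,2)

Final position: (8,19/3)
Wall sequence: RBLR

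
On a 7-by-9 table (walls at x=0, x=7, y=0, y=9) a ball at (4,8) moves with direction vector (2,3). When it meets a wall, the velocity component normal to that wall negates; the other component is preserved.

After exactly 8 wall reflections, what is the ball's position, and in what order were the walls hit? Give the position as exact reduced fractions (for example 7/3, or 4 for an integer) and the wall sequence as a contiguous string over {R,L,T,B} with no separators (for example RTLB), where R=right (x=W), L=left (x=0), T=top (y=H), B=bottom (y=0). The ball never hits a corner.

1. t=1/3 → T at (14/3,9); v=(2,-3)
2. t=7/6 → R at (7,11/2); v=(-2,-3)
3. t=11/6 → B at (10/3,0); v=(-2,3)
4. t=5/3 → L at (0,5); v=(2,3)
5. t=4/3 → T at (8/3,9); v=(2,-3)
6. t=13/6 → R at (7,5/2); v=(-2,-3)
7. t=5/6 → B at (16/3,0); v=(-2,3)
8. t=8/3 → L at (0,8); v=(2,3)

Final position: (0,8)
Wall sequence: TRBLTRBL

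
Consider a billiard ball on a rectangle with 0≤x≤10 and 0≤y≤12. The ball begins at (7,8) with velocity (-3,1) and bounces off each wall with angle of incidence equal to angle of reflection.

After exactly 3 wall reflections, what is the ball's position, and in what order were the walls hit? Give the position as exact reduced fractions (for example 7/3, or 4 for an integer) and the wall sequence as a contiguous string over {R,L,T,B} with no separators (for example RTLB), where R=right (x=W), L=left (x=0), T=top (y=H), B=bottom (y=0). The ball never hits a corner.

Final position: (10,31/3)
Wall sequence: LTR

1. t=7/3 → L at (0,31/3); v=(3,1)
2. t=5/3 → T at (5,12); v=(3,-1)
3. t=5/3 → R at (10,31/3); v=(-3,-1)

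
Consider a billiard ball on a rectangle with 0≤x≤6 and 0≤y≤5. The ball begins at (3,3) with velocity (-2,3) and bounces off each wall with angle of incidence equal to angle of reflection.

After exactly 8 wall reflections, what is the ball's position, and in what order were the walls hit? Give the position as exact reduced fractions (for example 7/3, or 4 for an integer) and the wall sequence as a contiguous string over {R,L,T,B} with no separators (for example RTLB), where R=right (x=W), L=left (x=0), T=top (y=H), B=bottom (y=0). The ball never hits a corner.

1. t=2/3 → T at (5/3,5); v=(-2,-3)
2. t=5/6 → L at (0,5/2); v=(2,-3)
3. t=5/6 → B at (5/3,0); v=(2,3)
4. t=5/3 → T at (5,5); v=(2,-3)
5. t=1/2 → R at (6,7/2); v=(-2,-3)
6. t=7/6 → B at (11/3,0); v=(-2,3)
7. t=5/3 → T at (1/3,5); v=(-2,-3)
8. t=1/6 → L at (0,9/2); v=(2,-3)

Final position: (0,9/2)
Wall sequence: TLBTRBTL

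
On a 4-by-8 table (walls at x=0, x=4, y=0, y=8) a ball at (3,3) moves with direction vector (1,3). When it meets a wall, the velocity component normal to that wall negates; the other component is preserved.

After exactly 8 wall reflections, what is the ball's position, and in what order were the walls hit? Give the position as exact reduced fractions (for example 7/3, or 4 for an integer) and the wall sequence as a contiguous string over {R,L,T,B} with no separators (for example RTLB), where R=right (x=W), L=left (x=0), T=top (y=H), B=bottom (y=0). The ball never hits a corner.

1. t=1 → R at (4,6); v=(-1,3)
2. t=2/3 → T at (10/3,8); v=(-1,-3)
3. t=8/3 → B at (2/3,0); v=(-1,3)
4. t=2/3 → L at (0,2); v=(1,3)
5. t=2 → T at (2,8); v=(1,-3)
6. t=2 → R at (4,2); v=(-1,-3)
7. t=2/3 → B at (10/3,0); v=(-1,3)
8. t=8/3 → T at (2/3,8); v=(-1,-3)

Final position: (2/3,8)
Wall sequence: RTBLTRBT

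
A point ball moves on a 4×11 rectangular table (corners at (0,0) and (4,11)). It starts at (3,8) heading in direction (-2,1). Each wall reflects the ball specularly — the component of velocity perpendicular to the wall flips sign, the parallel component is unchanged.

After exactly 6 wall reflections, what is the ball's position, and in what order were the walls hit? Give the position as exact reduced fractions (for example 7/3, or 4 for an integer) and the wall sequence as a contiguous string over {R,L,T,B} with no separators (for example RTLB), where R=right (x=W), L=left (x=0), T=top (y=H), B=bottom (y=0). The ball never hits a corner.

Final position: (0,9/2)
Wall sequence: LTRLRL

1. t=3/2 → L at (0,19/2); v=(2,1)
2. t=3/2 → T at (3,11); v=(2,-1)
3. t=1/2 → R at (4,21/2); v=(-2,-1)
4. t=2 → L at (0,17/2); v=(2,-1)
5. t=2 → R at (4,13/2); v=(-2,-1)
6. t=2 → L at (0,9/2); v=(2,-1)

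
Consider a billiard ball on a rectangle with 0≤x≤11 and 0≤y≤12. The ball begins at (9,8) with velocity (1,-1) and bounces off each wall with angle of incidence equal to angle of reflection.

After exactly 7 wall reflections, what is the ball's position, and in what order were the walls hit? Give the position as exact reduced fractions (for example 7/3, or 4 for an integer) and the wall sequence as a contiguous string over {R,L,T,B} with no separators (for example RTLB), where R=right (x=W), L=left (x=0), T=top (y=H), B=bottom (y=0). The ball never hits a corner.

Final position: (0,3)
Wall sequence: RBLTRBL

1. t=2 → R at (11,6); v=(-1,-1)
2. t=6 → B at (5,0); v=(-1,1)
3. t=5 → L at (0,5); v=(1,1)
4. t=7 → T at (7,12); v=(1,-1)
5. t=4 → R at (11,8); v=(-1,-1)
6. t=8 → B at (3,0); v=(-1,1)
7. t=3 → L at (0,3); v=(1,1)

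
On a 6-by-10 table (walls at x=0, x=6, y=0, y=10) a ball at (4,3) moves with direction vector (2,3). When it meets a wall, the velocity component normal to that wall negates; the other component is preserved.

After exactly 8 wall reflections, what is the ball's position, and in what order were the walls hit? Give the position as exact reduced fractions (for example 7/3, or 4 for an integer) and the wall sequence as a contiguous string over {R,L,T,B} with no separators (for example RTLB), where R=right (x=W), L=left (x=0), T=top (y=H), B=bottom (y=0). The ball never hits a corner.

Final position: (14/3,0)
Wall sequence: RTLBRTLB

1. t=1 → R at (6,6); v=(-2,3)
2. t=4/3 → T at (10/3,10); v=(-2,-3)
3. t=5/3 → L at (0,5); v=(2,-3)
4. t=5/3 → B at (10/3,0); v=(2,3)
5. t=4/3 → R at (6,4); v=(-2,3)
6. t=2 → T at (2,10); v=(-2,-3)
7. t=1 → L at (0,7); v=(2,-3)
8. t=7/3 → B at (14/3,0); v=(2,3)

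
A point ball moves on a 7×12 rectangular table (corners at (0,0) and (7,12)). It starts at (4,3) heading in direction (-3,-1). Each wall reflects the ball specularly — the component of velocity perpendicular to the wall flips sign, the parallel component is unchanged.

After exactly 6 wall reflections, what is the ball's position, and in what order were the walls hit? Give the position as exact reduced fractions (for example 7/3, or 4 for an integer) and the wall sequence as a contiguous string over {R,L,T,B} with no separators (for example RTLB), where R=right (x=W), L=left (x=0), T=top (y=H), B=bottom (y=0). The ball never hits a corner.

Final position: (0,23/3)
Wall sequence: LBRLRL

1. t=4/3 → L at (0,5/3); v=(3,-1)
2. t=5/3 → B at (5,0); v=(3,1)
3. t=2/3 → R at (7,2/3); v=(-3,1)
4. t=7/3 → L at (0,3); v=(3,1)
5. t=7/3 → R at (7,16/3); v=(-3,1)
6. t=7/3 → L at (0,23/3); v=(3,1)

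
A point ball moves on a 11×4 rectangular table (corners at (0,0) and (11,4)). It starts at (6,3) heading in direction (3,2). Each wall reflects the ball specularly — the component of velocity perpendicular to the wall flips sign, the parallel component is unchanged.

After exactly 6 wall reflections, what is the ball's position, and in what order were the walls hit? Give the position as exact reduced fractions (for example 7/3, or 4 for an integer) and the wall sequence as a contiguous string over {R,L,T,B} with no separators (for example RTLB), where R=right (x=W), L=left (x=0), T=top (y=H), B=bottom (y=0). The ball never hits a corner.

1. t=1/2 → T at (15/2,4); v=(3,-2)
2. t=7/6 → R at (11,5/3); v=(-3,-2)
3. t=5/6 → B at (17/2,0); v=(-3,2)
4. t=2 → T at (5/2,4); v=(-3,-2)
5. t=5/6 → L at (0,7/3); v=(3,-2)
6. t=7/6 → B at (7/2,0); v=(3,2)

Final position: (7/2,0)
Wall sequence: TRBTLB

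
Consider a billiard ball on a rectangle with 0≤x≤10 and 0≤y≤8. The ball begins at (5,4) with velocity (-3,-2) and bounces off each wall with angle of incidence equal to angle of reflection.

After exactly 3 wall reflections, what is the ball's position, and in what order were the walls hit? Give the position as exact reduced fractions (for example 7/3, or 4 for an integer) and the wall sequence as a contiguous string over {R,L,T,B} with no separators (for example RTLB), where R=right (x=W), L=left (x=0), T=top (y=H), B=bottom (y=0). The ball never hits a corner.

1. t=5/3 → L at (0,2/3); v=(3,-2)
2. t=1/3 → B at (1,0); v=(3,2)
3. t=3 → R at (10,6); v=(-3,2)

Final position: (10,6)
Wall sequence: LBR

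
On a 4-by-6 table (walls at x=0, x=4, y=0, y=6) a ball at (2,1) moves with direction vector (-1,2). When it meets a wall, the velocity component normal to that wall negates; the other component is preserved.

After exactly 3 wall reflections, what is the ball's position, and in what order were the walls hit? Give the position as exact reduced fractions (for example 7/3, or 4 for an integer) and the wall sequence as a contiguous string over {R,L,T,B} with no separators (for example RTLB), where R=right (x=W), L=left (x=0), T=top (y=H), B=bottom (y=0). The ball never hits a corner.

1. t=2 → L at (0,5); v=(1,2)
2. t=1/2 → T at (1/2,6); v=(1,-2)
3. t=3 → B at (7/2,0); v=(1,2)

Final position: (7/2,0)
Wall sequence: LTB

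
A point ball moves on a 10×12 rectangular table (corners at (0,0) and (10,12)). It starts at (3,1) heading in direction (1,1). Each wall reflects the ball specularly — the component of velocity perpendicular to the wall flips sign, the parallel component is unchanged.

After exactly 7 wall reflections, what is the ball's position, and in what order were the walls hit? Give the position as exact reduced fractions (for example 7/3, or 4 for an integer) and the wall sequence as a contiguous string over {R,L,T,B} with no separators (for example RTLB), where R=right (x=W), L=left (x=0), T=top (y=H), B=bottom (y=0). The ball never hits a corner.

Final position: (0,10)
Wall sequence: RTLBRTL

1. t=7 → R at (10,8); v=(-1,1)
2. t=4 → T at (6,12); v=(-1,-1)
3. t=6 → L at (0,6); v=(1,-1)
4. t=6 → B at (6,0); v=(1,1)
5. t=4 → R at (10,4); v=(-1,1)
6. t=8 → T at (2,12); v=(-1,-1)
7. t=2 → L at (0,10); v=(1,-1)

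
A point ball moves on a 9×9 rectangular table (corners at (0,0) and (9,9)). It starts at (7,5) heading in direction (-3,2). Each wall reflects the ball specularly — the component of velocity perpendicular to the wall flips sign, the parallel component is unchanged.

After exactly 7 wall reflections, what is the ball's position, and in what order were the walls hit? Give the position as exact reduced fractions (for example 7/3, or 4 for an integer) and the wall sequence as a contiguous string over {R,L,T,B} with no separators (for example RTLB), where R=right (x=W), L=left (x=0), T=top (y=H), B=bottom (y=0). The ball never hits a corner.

1. t=2 → T at (1,9); v=(-3,-2)
2. t=1/3 → L at (0,25/3); v=(3,-2)
3. t=3 → R at (9,7/3); v=(-3,-2)
4. t=7/6 → B at (11/2,0); v=(-3,2)
5. t=11/6 → L at (0,11/3); v=(3,2)
6. t=8/3 → T at (8,9); v=(3,-2)
7. t=1/3 → R at (9,25/3); v=(-3,-2)

Final position: (9,25/3)
Wall sequence: TLRBLTR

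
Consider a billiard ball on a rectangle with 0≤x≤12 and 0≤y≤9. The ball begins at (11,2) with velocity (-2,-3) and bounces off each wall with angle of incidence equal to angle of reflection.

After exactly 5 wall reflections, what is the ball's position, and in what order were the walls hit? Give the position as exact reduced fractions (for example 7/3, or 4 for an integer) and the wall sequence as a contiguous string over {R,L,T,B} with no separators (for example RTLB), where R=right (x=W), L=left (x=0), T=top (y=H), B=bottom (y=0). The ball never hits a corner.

Final position: (25/3,9)
Wall sequence: BTLBT

1. t=2/3 → B at (29/3,0); v=(-2,3)
2. t=3 → T at (11/3,9); v=(-2,-3)
3. t=11/6 → L at (0,7/2); v=(2,-3)
4. t=7/6 → B at (7/3,0); v=(2,3)
5. t=3 → T at (25/3,9); v=(2,-3)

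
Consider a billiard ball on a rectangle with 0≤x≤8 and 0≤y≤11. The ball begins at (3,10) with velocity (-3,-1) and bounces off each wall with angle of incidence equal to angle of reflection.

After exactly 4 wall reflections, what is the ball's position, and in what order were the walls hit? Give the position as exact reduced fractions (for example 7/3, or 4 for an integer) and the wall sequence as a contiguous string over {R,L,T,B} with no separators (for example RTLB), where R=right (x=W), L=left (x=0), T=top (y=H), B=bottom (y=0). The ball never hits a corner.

Final position: (8,1)
Wall sequence: LRLR

1. t=1 → L at (0,9); v=(3,-1)
2. t=8/3 → R at (8,19/3); v=(-3,-1)
3. t=8/3 → L at (0,11/3); v=(3,-1)
4. t=8/3 → R at (8,1); v=(-3,-1)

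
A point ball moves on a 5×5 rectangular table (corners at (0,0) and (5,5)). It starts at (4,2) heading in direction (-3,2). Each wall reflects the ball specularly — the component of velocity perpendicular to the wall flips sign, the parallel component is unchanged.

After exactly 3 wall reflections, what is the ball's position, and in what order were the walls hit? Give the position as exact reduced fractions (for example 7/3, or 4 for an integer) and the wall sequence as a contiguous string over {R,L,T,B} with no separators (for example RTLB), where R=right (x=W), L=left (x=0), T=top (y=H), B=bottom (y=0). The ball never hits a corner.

1. t=4/3 → L at (0,14/3); v=(3,2)
2. t=1/6 → T at (1/2,5); v=(3,-2)
3. t=3/2 → R at (5,2); v=(-3,-2)

Final position: (5,2)
Wall sequence: LTR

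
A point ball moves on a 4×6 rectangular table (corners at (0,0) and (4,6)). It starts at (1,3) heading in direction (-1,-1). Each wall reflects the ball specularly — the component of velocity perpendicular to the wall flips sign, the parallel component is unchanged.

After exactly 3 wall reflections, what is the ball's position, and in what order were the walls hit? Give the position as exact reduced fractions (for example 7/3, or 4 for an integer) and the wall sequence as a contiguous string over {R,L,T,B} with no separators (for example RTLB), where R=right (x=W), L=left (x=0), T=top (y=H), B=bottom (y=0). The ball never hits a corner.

Final position: (4,2)
Wall sequence: LBR

1. t=1 → L at (0,2); v=(1,-1)
2. t=2 → B at (2,0); v=(1,1)
3. t=2 → R at (4,2); v=(-1,1)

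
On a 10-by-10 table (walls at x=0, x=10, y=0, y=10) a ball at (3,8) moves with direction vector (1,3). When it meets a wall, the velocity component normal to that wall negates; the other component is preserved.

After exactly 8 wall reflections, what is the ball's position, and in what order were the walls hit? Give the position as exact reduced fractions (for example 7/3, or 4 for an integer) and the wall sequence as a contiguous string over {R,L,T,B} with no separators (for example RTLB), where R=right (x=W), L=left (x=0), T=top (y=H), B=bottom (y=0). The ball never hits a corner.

1. t=2/3 → T at (11/3,10); v=(1,-3)
2. t=10/3 → B at (7,0); v=(1,3)
3. t=3 → R at (10,9); v=(-1,3)
4. t=1/3 → T at (29/3,10); v=(-1,-3)
5. t=10/3 → B at (19/3,0); v=(-1,3)
6. t=10/3 → T at (3,10); v=(-1,-3)
7. t=3 → L at (0,1); v=(1,-3)
8. t=1/3 → B at (1/3,0); v=(1,3)

Final position: (1/3,0)
Wall sequence: TBRTBTLB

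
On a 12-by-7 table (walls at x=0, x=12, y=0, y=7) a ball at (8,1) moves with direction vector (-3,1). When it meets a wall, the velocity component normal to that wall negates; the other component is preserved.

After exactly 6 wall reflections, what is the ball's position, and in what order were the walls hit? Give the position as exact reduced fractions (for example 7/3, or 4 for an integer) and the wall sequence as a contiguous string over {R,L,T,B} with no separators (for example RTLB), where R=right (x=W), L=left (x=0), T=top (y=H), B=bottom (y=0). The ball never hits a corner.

1. t=8/3 → L at (0,11/3); v=(3,1)
2. t=10/3 → T at (10,7); v=(3,-1)
3. t=2/3 → R at (12,19/3); v=(-3,-1)
4. t=4 → L at (0,7/3); v=(3,-1)
5. t=7/3 → B at (7,0); v=(3,1)
6. t=5/3 → R at (12,5/3); v=(-3,1)

Final position: (12,5/3)
Wall sequence: LTRLBR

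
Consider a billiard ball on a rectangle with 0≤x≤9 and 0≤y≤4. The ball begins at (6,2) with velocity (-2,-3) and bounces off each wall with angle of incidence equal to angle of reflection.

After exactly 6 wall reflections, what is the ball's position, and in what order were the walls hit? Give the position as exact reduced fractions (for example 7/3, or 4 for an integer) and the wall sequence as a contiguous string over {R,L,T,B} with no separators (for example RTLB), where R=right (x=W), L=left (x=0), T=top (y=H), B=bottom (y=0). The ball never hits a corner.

1. t=2/3 → B at (14/3,0); v=(-2,3)
2. t=4/3 → T at (2,4); v=(-2,-3)
3. t=1 → L at (0,1); v=(2,-3)
4. t=1/3 → B at (2/3,0); v=(2,3)
5. t=4/3 → T at (10/3,4); v=(2,-3)
6. t=4/3 → B at (6,0); v=(2,3)

Final position: (6,0)
Wall sequence: BTLBTB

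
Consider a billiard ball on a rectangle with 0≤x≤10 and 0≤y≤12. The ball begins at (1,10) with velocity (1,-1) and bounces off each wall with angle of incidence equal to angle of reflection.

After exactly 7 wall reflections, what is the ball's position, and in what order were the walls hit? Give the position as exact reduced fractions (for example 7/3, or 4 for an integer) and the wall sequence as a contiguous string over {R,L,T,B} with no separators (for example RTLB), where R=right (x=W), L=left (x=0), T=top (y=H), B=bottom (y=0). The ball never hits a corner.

Final position: (0,5)
Wall sequence: RBLTRBL

1. t=9 → R at (10,1); v=(-1,-1)
2. t=1 → B at (9,0); v=(-1,1)
3. t=9 → L at (0,9); v=(1,1)
4. t=3 → T at (3,12); v=(1,-1)
5. t=7 → R at (10,5); v=(-1,-1)
6. t=5 → B at (5,0); v=(-1,1)
7. t=5 → L at (0,5); v=(1,1)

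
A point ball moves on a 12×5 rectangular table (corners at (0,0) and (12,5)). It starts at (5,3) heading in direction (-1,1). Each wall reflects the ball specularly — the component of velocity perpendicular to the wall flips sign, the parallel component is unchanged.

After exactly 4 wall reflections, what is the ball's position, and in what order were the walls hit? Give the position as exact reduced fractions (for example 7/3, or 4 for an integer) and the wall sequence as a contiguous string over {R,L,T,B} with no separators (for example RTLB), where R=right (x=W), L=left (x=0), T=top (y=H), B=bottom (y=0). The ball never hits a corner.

Final position: (7,5)
Wall sequence: TLBT

1. t=2 → T at (3,5); v=(-1,-1)
2. t=3 → L at (0,2); v=(1,-1)
3. t=2 → B at (2,0); v=(1,1)
4. t=5 → T at (7,5); v=(1,-1)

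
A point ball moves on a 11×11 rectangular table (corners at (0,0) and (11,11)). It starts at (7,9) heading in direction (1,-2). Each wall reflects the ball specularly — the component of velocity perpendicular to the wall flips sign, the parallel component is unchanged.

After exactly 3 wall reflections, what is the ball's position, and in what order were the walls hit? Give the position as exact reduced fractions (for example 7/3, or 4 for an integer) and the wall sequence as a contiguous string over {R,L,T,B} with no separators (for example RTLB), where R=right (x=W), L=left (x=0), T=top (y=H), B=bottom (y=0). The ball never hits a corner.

1. t=4 → R at (11,1); v=(-1,-2)
2. t=1/2 → B at (21/2,0); v=(-1,2)
3. t=11/2 → T at (5,11); v=(-1,-2)

Final position: (5,11)
Wall sequence: RBT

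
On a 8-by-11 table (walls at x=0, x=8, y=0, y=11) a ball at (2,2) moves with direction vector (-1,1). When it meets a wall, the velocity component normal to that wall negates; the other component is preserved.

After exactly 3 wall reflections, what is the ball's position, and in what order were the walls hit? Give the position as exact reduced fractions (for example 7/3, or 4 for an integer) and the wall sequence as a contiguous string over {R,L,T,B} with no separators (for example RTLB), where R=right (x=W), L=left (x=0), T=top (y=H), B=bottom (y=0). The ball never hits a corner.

Final position: (8,10)
Wall sequence: LTR

1. t=2 → L at (0,4); v=(1,1)
2. t=7 → T at (7,11); v=(1,-1)
3. t=1 → R at (8,10); v=(-1,-1)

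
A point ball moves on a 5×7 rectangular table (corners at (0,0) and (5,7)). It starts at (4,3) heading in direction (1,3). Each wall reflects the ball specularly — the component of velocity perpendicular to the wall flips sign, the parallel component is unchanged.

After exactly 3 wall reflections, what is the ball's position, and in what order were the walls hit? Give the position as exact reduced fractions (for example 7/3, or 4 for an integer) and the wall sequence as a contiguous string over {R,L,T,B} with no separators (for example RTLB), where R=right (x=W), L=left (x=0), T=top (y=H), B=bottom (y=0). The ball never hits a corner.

Final position: (7/3,0)
Wall sequence: RTB

1. t=1 → R at (5,6); v=(-1,3)
2. t=1/3 → T at (14/3,7); v=(-1,-3)
3. t=7/3 → B at (7/3,0); v=(-1,3)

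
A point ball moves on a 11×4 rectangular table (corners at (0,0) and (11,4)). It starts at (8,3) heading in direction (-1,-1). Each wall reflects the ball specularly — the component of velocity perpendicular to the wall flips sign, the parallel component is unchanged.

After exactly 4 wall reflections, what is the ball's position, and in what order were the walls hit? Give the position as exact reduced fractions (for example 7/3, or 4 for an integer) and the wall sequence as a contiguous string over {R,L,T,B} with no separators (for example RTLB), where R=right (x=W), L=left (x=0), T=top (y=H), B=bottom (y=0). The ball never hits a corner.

Final position: (3,0)
Wall sequence: BTLB

1. t=3 → B at (5,0); v=(-1,1)
2. t=4 → T at (1,4); v=(-1,-1)
3. t=1 → L at (0,3); v=(1,-1)
4. t=3 → B at (3,0); v=(1,1)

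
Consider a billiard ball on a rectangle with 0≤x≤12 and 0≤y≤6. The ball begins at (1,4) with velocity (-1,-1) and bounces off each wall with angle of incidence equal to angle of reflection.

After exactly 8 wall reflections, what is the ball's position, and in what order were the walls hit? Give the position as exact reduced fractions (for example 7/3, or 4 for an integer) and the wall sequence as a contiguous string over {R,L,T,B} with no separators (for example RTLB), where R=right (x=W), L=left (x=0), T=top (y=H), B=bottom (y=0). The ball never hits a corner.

1. t=1 → L at (0,3); v=(1,-1)
2. t=3 → B at (3,0); v=(1,1)
3. t=6 → T at (9,6); v=(1,-1)
4. t=3 → R at (12,3); v=(-1,-1)
5. t=3 → B at (9,0); v=(-1,1)
6. t=6 → T at (3,6); v=(-1,-1)
7. t=3 → L at (0,3); v=(1,-1)
8. t=3 → B at (3,0); v=(1,1)

Final position: (3,0)
Wall sequence: LBTRBTLB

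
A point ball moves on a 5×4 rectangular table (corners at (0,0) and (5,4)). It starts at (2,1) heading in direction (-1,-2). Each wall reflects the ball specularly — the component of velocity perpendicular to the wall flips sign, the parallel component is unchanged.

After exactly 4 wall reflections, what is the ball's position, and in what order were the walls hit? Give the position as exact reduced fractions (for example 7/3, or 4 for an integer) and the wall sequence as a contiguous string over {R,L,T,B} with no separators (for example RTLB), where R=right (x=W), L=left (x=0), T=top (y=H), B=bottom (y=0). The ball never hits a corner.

Final position: (5/2,0)
Wall sequence: BLTB

1. t=1/2 → B at (3/2,0); v=(-1,2)
2. t=3/2 → L at (0,3); v=(1,2)
3. t=1/2 → T at (1/2,4); v=(1,-2)
4. t=2 → B at (5/2,0); v=(1,2)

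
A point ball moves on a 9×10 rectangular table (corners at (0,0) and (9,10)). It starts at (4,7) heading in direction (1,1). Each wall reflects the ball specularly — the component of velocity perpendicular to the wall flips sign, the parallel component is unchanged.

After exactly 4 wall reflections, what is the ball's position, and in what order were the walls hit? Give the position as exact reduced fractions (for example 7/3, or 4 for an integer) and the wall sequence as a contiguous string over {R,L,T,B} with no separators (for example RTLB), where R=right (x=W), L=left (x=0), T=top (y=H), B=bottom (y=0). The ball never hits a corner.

Final position: (0,1)
Wall sequence: TRBL

1. t=3 → T at (7,10); v=(1,-1)
2. t=2 → R at (9,8); v=(-1,-1)
3. t=8 → B at (1,0); v=(-1,1)
4. t=1 → L at (0,1); v=(1,1)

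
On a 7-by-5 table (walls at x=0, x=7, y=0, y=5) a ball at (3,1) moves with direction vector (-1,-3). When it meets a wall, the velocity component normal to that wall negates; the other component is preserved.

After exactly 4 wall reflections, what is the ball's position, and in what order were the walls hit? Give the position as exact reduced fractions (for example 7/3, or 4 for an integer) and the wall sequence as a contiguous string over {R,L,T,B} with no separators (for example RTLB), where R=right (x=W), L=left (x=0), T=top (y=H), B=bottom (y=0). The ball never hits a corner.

Final position: (2/3,0)
Wall sequence: BTLB

1. t=1/3 → B at (8/3,0); v=(-1,3)
2. t=5/3 → T at (1,5); v=(-1,-3)
3. t=1 → L at (0,2); v=(1,-3)
4. t=2/3 → B at (2/3,0); v=(1,3)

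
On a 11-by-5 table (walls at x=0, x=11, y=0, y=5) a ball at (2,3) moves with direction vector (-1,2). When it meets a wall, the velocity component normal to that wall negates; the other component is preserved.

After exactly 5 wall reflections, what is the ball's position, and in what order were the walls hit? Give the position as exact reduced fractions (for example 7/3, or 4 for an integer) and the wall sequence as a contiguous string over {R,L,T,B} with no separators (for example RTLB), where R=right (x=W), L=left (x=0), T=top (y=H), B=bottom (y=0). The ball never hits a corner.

1. t=1 → T at (1,5); v=(-1,-2)
2. t=1 → L at (0,3); v=(1,-2)
3. t=3/2 → B at (3/2,0); v=(1,2)
4. t=5/2 → T at (4,5); v=(1,-2)
5. t=5/2 → B at (13/2,0); v=(1,2)

Final position: (13/2,0)
Wall sequence: TLBTB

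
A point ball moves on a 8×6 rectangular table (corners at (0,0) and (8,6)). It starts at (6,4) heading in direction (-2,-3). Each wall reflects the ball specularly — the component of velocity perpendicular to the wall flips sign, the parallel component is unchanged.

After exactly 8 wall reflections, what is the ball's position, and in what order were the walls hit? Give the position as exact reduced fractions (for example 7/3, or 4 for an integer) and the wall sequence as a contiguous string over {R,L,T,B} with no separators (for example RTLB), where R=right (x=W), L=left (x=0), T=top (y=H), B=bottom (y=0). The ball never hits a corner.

Final position: (0,5)
Wall sequence: BLTBRTBL

1. t=4/3 → B at (10/3,0); v=(-2,3)
2. t=5/3 → L at (0,5); v=(2,3)
3. t=1/3 → T at (2/3,6); v=(2,-3)
4. t=2 → B at (14/3,0); v=(2,3)
5. t=5/3 → R at (8,5); v=(-2,3)
6. t=1/3 → T at (22/3,6); v=(-2,-3)
7. t=2 → B at (10/3,0); v=(-2,3)
8. t=5/3 → L at (0,5); v=(2,3)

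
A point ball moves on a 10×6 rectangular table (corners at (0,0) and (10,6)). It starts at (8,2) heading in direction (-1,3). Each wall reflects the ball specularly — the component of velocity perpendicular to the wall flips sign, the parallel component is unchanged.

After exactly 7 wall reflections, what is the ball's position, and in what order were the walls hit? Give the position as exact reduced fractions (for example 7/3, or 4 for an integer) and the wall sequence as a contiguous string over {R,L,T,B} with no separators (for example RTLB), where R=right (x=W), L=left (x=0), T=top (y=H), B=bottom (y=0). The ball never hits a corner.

Final position: (10/3,0)
Wall sequence: TBTBLTB

1. t=4/3 → T at (20/3,6); v=(-1,-3)
2. t=2 → B at (14/3,0); v=(-1,3)
3. t=2 → T at (8/3,6); v=(-1,-3)
4. t=2 → B at (2/3,0); v=(-1,3)
5. t=2/3 → L at (0,2); v=(1,3)
6. t=4/3 → T at (4/3,6); v=(1,-3)
7. t=2 → B at (10/3,0); v=(1,3)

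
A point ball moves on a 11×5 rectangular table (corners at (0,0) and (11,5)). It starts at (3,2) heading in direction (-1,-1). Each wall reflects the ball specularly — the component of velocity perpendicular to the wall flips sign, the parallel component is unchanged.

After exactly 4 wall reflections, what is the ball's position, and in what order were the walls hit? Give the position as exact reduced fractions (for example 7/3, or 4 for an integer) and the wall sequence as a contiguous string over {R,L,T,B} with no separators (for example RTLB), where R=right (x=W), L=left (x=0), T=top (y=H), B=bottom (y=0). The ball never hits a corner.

1. t=2 → B at (1,0); v=(-1,1)
2. t=1 → L at (0,1); v=(1,1)
3. t=4 → T at (4,5); v=(1,-1)
4. t=5 → B at (9,0); v=(1,1)

Final position: (9,0)
Wall sequence: BLTB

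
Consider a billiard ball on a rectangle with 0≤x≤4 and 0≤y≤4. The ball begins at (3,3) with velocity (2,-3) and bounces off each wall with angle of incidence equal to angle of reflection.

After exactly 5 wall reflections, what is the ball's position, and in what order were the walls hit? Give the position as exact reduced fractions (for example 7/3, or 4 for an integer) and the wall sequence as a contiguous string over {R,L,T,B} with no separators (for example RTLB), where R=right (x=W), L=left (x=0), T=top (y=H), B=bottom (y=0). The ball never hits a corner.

1. t=1/2 → R at (4,3/2); v=(-2,-3)
2. t=1/2 → B at (3,0); v=(-2,3)
3. t=4/3 → T at (1/3,4); v=(-2,-3)
4. t=1/6 → L at (0,7/2); v=(2,-3)
5. t=7/6 → B at (7/3,0); v=(2,3)

Final position: (7/3,0)
Wall sequence: RBTLB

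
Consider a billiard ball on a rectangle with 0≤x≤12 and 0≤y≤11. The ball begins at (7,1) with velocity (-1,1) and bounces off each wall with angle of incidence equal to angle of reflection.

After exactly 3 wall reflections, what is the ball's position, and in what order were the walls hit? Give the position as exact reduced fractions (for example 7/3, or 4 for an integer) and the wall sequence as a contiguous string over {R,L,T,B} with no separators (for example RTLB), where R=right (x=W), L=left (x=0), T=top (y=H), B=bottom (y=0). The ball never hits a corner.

Final position: (12,2)
Wall sequence: LTR

1. t=7 → L at (0,8); v=(1,1)
2. t=3 → T at (3,11); v=(1,-1)
3. t=9 → R at (12,2); v=(-1,-1)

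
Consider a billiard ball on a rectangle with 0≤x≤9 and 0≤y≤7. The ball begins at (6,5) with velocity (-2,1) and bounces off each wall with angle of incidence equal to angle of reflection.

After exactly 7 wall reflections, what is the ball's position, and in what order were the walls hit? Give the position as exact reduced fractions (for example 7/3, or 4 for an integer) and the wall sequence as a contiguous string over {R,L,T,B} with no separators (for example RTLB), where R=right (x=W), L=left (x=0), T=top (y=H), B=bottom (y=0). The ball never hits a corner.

1. t=2 → T at (2,7); v=(-2,-1)
2. t=1 → L at (0,6); v=(2,-1)
3. t=9/2 → R at (9,3/2); v=(-2,-1)
4. t=3/2 → B at (6,0); v=(-2,1)
5. t=3 → L at (0,3); v=(2,1)
6. t=4 → T at (8,7); v=(2,-1)
7. t=1/2 → R at (9,13/2); v=(-2,-1)

Final position: (9,13/2)
Wall sequence: TLRBLTR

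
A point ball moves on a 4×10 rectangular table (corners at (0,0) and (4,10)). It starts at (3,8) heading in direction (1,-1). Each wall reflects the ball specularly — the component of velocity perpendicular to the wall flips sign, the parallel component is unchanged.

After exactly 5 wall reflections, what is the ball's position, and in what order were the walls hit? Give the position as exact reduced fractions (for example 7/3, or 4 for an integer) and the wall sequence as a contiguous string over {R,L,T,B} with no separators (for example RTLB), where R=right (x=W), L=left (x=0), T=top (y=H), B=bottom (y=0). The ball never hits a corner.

1. t=1 → R at (4,7); v=(-1,-1)
2. t=4 → L at (0,3); v=(1,-1)
3. t=3 → B at (3,0); v=(1,1)
4. t=1 → R at (4,1); v=(-1,1)
5. t=4 → L at (0,5); v=(1,1)

Final position: (0,5)
Wall sequence: RLBRL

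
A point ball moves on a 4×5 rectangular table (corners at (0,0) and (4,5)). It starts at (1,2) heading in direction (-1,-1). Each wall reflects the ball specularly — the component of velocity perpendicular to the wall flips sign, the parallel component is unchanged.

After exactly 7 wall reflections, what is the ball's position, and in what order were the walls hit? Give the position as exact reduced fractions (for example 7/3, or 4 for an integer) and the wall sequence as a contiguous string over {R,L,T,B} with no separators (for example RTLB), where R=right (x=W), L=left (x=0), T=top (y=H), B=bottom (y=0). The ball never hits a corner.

1. t=1 → L at (0,1); v=(1,-1)
2. t=1 → B at (1,0); v=(1,1)
3. t=3 → R at (4,3); v=(-1,1)
4. t=2 → T at (2,5); v=(-1,-1)
5. t=2 → L at (0,3); v=(1,-1)
6. t=3 → B at (3,0); v=(1,1)
7. t=1 → R at (4,1); v=(-1,1)

Final position: (4,1)
Wall sequence: LBRTLBR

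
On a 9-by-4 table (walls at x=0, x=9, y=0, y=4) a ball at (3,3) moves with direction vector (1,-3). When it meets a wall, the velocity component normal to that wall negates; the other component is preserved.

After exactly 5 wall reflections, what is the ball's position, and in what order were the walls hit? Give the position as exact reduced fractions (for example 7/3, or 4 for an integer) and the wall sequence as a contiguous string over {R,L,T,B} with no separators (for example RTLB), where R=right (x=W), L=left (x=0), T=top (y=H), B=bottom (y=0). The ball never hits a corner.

Final position: (9,1)
Wall sequence: BTBTR

1. t=1 → B at (4,0); v=(1,3)
2. t=4/3 → T at (16/3,4); v=(1,-3)
3. t=4/3 → B at (20/3,0); v=(1,3)
4. t=4/3 → T at (8,4); v=(1,-3)
5. t=1 → R at (9,1); v=(-1,-3)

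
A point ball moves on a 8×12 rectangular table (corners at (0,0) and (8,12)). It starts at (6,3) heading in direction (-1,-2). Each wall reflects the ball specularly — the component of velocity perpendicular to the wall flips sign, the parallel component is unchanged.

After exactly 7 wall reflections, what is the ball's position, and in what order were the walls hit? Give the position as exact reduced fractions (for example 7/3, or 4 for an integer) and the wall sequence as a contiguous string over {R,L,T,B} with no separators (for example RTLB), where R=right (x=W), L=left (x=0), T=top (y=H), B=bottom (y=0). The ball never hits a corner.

Final position: (0,7)
Wall sequence: BLTBRTL

1. t=3/2 → B at (9/2,0); v=(-1,2)
2. t=9/2 → L at (0,9); v=(1,2)
3. t=3/2 → T at (3/2,12); v=(1,-2)
4. t=6 → B at (15/2,0); v=(1,2)
5. t=1/2 → R at (8,1); v=(-1,2)
6. t=11/2 → T at (5/2,12); v=(-1,-2)
7. t=5/2 → L at (0,7); v=(1,-2)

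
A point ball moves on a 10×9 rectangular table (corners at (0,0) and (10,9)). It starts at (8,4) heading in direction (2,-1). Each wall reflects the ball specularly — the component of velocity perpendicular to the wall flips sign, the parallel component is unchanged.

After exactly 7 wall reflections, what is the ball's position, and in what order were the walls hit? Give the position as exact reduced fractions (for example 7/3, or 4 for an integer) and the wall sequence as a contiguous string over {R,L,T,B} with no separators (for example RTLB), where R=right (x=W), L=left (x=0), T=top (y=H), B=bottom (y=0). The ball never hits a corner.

1. t=1 → R at (10,3); v=(-2,-1)
2. t=3 → B at (4,0); v=(-2,1)
3. t=2 → L at (0,2); v=(2,1)
4. t=5 → R at (10,7); v=(-2,1)
5. t=2 → T at (6,9); v=(-2,-1)
6. t=3 → L at (0,6); v=(2,-1)
7. t=5 → R at (10,1); v=(-2,-1)

Final position: (10,1)
Wall sequence: RBLRTLR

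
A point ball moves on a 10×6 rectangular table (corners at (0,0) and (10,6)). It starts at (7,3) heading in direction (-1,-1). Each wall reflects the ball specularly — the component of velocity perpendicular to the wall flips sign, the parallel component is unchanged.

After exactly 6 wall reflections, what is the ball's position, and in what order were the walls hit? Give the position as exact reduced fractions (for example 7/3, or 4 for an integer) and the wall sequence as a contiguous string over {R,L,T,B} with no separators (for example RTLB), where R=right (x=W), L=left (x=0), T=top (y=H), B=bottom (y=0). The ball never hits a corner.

Final position: (6,6)
Wall sequence: BLTBRT

1. t=3 → B at (4,0); v=(-1,1)
2. t=4 → L at (0,4); v=(1,1)
3. t=2 → T at (2,6); v=(1,-1)
4. t=6 → B at (8,0); v=(1,1)
5. t=2 → R at (10,2); v=(-1,1)
6. t=4 → T at (6,6); v=(-1,-1)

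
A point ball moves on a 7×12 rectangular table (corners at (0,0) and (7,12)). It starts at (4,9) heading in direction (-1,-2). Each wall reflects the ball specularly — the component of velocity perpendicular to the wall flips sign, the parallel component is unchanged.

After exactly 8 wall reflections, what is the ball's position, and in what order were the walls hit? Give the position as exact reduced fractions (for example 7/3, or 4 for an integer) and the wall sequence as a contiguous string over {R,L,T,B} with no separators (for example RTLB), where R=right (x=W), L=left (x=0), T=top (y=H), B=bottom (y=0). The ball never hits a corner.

Final position: (7,7)
Wall sequence: LBTRBLTR

1. t=4 → L at (0,1); v=(1,-2)
2. t=1/2 → B at (1/2,0); v=(1,2)
3. t=6 → T at (13/2,12); v=(1,-2)
4. t=1/2 → R at (7,11); v=(-1,-2)
5. t=11/2 → B at (3/2,0); v=(-1,2)
6. t=3/2 → L at (0,3); v=(1,2)
7. t=9/2 → T at (9/2,12); v=(1,-2)
8. t=5/2 → R at (7,7); v=(-1,-2)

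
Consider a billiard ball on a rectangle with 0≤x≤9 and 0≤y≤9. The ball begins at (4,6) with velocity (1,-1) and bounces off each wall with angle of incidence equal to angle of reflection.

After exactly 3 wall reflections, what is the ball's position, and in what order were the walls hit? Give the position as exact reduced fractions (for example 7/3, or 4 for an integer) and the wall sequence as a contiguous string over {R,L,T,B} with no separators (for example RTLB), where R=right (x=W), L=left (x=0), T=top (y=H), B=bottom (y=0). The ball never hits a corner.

1. t=5 → R at (9,1); v=(-1,-1)
2. t=1 → B at (8,0); v=(-1,1)
3. t=8 → L at (0,8); v=(1,1)

Final position: (0,8)
Wall sequence: RBL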